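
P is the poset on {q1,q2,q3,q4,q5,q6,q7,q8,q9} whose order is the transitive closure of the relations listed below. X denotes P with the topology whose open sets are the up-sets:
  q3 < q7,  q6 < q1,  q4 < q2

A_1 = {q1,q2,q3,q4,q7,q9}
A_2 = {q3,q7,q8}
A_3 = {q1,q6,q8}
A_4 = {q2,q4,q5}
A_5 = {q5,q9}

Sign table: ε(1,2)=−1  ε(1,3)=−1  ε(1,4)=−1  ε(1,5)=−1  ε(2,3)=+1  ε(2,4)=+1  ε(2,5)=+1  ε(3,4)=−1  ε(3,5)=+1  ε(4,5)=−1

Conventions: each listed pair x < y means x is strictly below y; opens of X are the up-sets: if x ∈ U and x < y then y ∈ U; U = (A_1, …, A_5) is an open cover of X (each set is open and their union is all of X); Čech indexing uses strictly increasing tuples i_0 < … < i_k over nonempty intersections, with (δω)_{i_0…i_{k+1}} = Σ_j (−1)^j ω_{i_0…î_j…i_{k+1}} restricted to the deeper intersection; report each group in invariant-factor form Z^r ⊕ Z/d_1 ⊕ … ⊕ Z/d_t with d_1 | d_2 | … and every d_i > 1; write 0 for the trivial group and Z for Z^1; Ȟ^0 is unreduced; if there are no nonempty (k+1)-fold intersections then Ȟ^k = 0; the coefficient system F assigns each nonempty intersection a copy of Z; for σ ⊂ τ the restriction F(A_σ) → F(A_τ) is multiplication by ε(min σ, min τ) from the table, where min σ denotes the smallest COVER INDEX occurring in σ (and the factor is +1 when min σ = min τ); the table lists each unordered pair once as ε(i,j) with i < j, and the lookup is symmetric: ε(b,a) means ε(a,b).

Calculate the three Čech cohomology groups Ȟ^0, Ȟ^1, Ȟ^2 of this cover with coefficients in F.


Ȟ^0(U;F) ≅ 0, Ȟ^1(U;F) ≅ Z ⊕ Z/2 and Ȟ^2(U;F) ≅ 0

nerve simplices:
  A12={q3,q7} A13={q1} A14={q2,q4} A15={q9} A23={q8} A45={q5}
C dims 5,6; δ0: rk 5, SNF 1^4·2
degree 0: 5−5−0 = 0 → Ȟ^0 ≅ 0
degree 1: 6−0−5 = 1 plus torsion [2] → Ȟ^1 ≅ Z ⊕ Z/2
degree 2: 0−0−0 = 0 → Ȟ^2 ≅ 0


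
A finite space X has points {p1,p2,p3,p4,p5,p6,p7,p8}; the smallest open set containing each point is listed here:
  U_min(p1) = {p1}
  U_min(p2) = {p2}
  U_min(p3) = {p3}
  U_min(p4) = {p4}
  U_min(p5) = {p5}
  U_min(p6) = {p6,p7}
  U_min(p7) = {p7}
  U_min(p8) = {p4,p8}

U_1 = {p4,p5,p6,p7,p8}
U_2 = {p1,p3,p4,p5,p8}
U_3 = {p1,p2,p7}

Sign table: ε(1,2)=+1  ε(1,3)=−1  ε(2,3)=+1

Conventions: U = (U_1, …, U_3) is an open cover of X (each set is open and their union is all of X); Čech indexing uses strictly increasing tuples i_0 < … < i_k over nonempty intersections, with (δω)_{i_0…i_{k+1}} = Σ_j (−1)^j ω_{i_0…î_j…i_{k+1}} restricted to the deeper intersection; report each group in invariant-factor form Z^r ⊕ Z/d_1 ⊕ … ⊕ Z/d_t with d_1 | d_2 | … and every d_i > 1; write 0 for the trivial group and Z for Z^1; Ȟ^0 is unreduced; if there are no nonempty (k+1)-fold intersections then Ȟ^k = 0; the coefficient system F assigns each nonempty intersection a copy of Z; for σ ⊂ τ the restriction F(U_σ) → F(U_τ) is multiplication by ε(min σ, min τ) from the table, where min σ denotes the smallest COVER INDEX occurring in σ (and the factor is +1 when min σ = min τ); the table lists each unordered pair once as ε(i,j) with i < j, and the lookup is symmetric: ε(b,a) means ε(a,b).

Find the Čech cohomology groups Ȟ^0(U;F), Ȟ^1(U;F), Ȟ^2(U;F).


Ȟ^0 ≅ 0,  Ȟ^1 ≅ Z/2,  Ȟ^2 ≅ 0

nerve simplices:
  U12={p4,p5,p8} U13={p7} U23={p1}
C dims 3,3; δ0: rk 3, SNF 1^2·2
degree 0: 3−3−0 = 0 → Ȟ^0 ≅ 0
degree 1: 3−0−3 = 0 plus torsion [2] → Ȟ^1 ≅ Z/2
degree 2: 0−0−0 = 0 → Ȟ^2 ≅ 0


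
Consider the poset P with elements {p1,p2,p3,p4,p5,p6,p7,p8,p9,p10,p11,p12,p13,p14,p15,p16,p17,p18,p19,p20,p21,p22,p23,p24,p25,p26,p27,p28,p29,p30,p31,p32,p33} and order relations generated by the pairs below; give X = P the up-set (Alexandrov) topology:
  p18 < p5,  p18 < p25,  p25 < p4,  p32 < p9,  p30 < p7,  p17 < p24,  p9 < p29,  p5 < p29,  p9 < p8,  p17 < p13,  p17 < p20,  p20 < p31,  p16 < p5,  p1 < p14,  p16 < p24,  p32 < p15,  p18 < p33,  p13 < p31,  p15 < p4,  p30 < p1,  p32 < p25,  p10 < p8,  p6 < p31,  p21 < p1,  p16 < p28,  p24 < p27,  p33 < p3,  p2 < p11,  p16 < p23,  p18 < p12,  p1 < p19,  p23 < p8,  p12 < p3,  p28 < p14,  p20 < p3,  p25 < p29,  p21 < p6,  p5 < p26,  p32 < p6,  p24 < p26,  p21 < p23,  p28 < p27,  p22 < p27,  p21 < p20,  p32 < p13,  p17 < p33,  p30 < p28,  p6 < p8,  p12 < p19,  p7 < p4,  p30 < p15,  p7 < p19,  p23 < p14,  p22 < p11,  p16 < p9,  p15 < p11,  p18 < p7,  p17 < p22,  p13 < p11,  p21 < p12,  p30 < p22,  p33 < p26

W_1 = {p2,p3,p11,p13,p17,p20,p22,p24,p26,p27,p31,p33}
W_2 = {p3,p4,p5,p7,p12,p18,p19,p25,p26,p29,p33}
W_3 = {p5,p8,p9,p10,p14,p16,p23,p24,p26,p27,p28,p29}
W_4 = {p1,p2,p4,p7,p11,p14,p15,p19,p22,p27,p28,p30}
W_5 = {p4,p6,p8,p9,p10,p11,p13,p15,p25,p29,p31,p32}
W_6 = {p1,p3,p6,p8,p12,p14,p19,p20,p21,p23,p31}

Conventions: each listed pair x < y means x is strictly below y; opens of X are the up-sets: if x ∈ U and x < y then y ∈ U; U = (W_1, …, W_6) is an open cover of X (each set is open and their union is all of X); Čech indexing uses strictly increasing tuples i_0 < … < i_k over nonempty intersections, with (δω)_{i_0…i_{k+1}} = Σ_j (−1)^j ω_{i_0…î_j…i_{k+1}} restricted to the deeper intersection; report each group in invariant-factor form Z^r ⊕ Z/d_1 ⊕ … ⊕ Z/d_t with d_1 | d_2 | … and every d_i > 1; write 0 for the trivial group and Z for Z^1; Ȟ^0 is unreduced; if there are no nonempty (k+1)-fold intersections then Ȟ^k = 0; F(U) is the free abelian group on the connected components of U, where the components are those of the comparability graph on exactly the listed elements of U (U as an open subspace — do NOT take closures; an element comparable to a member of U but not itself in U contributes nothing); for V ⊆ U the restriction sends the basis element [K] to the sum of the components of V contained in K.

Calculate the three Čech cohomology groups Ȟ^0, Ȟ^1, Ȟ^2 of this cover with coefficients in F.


Ȟ^0 = Z; Ȟ^1 = 0; Ȟ^2 = Z/2

intersection data:
  W12={p3,p26,p33} W13={p24,p26,p27} W14={p2,p11,p22,p27} W15={p11,p13,p31} W16={p3,p20,p31} W23={p5,p26,p29} W24={p4,p7,p19} W25={p4,p25,p29} W26={p3,p12,p19} W34={p14,p27,p28} W35={p8,p9,p10,p29} W36={p8,p14,p23} W45={p4,p11,p15} W46={p1,p14,p19} W56={p6,p8,p31}
  W123={p26} W126={p3} W134={p27} W145={p11} W156={p31} W235={p29} W245={p4} W246={p19} W346={p14} W356={p8}
components per intersection:
  W1: {p2,p3,p11,p13,p17,p20,p22,p24,p26,p27,p31,p33}
  W2: {p3,p4,p5,p7,p12,p18,p19,p25,p26,p29,p33}
  W3: {p5,p8,p9,p10,p14,p16,p23,p24,p26,p27,p28,p29}
  W4: {p1,p2,p4,p7,p11,p14,p15,p19,p22,p27,p28,p30}
  W5: {p4,p6,p8,p9,p10,p11,p13,p15,p25,p29,p31,p32}
  W6: {p1,p3,p6,p8,p12,p14,p19,p20,p21,p23,p31}
  W12: {p3,p26,p33}
  W13: {p24,p26,p27}
  W14: {p2,p11,p22,p27}
  W15: {p11,p13,p31}
  W16: {p3,p20,p31}
  W23: {p5,p26,p29}
  W24: {p4,p7,p19}
  W25: {p4,p25,p29}
  W26: {p3,p12,p19}
  W34: {p14,p27,p28}
  W35: {p8,p9,p10,p29}
  W36: {p8,p14,p23}
  W45: {p4,p11,p15}
  W46: {p1,p14,p19}
  W56: {p6,p8,p31}
  W123: {p26}
  W126: {p3}
  W134: {p27}
  W145: {p11}
  W156: {p31}
  W235: {p29}
  W245: {p4}
  W246: {p19}
  W346: {p14}
  W356: {p8}
C dims 6,15,10; δ0: rk 5, SNF 1^5; δ1: rk 10, SNF 1^9·2
Ȟ^0 = (6 − 5) − 0 = 1, so Ȟ^0 ≅ Z
Ȟ^1 = (15 − 10) − 5 = 0, so Ȟ^1 ≅ 0
Ȟ^2 = (10 − 0) − 10 = 0 plus torsion [2], so Ȟ^2 ≅ Z/2


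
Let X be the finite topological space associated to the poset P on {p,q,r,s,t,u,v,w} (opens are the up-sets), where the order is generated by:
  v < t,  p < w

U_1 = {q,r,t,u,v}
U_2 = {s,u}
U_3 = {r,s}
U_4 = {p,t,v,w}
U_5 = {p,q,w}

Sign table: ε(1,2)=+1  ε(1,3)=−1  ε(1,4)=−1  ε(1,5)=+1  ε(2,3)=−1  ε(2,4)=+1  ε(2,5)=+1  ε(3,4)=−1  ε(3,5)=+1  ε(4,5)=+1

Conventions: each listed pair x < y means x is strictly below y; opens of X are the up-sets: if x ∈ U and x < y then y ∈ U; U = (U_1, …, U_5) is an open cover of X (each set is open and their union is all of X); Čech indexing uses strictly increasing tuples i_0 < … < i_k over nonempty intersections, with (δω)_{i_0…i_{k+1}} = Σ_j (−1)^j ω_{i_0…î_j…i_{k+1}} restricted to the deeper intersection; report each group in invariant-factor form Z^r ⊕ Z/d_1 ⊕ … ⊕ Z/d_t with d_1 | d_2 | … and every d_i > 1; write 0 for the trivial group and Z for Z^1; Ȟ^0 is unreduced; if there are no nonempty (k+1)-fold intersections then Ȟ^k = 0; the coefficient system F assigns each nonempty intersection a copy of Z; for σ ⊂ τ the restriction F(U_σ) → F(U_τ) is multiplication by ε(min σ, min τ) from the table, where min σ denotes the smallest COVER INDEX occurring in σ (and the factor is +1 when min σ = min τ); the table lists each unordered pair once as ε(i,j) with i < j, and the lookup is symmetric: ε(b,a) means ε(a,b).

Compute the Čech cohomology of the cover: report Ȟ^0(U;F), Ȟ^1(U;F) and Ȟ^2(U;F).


Ȟ^0 = 0; Ȟ^1 = Z ⊕ Z/2; Ȟ^2 = 0

nonempty overlaps:
  U12={u} U13={r} U14={t,v} U15={q} U23={s} U45={p,w}
C dims 5,6; δ0: rk 5, SNF 1^4·2
degree 0: 5−5−0 = 0 → Ȟ^0 ≅ 0
degree 1: 6−0−5 = 1 plus torsion [2] → Ȟ^1 ≅ Z ⊕ Z/2
degree 2: 0−0−0 = 0 → Ȟ^2 ≅ 0


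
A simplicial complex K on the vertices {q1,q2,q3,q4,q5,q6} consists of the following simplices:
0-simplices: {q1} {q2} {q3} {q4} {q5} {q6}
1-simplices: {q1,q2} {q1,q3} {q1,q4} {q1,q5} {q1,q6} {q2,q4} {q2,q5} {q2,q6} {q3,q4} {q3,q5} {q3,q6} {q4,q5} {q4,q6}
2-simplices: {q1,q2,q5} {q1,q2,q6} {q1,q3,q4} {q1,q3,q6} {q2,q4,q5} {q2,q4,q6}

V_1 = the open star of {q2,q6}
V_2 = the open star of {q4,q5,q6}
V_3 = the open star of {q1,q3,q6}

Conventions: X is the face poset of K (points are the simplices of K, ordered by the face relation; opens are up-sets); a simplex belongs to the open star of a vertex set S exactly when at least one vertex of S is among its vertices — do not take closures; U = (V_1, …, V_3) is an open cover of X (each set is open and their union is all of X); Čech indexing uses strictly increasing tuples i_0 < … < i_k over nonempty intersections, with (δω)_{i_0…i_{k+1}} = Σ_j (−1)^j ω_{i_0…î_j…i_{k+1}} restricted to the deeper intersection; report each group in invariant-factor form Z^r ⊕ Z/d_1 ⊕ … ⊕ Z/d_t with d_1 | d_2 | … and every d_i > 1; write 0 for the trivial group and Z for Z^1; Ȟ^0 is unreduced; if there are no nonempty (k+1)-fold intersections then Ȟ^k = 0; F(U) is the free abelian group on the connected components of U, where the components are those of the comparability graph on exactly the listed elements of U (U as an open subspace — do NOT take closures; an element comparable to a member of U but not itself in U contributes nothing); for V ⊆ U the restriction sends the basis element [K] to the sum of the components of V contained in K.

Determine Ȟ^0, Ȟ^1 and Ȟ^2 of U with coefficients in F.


nerve simplices:
  V1={{q2},{q6},{q1,q2},{q1,q6},{q2,q4},{q2,q5},{q2,q6},{q3,q6},{q4,q6},{q1,q2,q5},{q1,q2,q6},{q1,q3,q6},{q2,q4,q5},{q2,q4,q6}} V2={{q4},{q5},{q6},{q1,q4},{q1,q5},{q1,q6},{q2,q4},{q2,q5},{q2,q6},{q3,q4},{q3,q5},{q3,q6},{q4,q5},{q4,q6},{q1,q2,q5},{q1,q2,q6},{q1,q3,q4},{q1,q3,q6},{q2,q4,q5},{q2,q4,q6}} V3={{q1},{q3},{q6},{q1,q2},{q1,q3},{q1,q4},{q1,q5},{q1,q6},{q2,q6},{q3,q4},{q3,q5},{q3,q6},{q4,q6},{q1,q2,q5},{q1,q2,q6},{q1,q3,q4},{q1,q3,q6},{q2,q4,q6}}
  V12={{q6},{q1,q6},{q2,q4},{q2,q5},{q2,q6},{q3,q6},{q4,q6},{q1,q2,q5},{q1,q2,q6},{q1,q3,q6},{q2,q4,q5},{q2,q4,q6}} V13={{q6},{q1,q2},{q1,q6},{q2,q6},{q3,q6},{q4,q6},{q1,q2,q5},{q1,q2,q6},{q1,q3,q6},{q2,q4,q6}} V23={{q6},{q1,q4},{q1,q5},{q1,q6},{q2,q6},{q3,q4},{q3,q5},{q3,q6},{q4,q6},{q1,q2,q5},{q1,q2,q6},{q1,q3,q4},{q1,q3,q6},{q2,q4,q6}}
  V123={{q6},{q1,q6},{q2,q6},{q3,q6},{q4,q6},{q1,q2,q5},{q1,q2,q6},{q1,q3,q6},{q2,q4,q6}}
components per intersection:
  V1: {{q2},{q6},{q1,q2},{q1,q6},{q2,q4},{q2,q5},{q2,q6},{q3,q6},{q4,q6},{q1,q2,q5},{q1,q2,q6},{q1,q3,q6},{q2,q4,q5},{q2,q4,q6}}
  V2: {{q4},{q5},{q6},{q1,q4},{q1,q5},{q1,q6},{q2,q4},{q2,q5},{q2,q6},{q3,q4},{q3,q5},{q3,q6},{q4,q5},{q4,q6},{q1,q2,q5},{q1,q2,q6},{q1,q3,q4},{q1,q3,q6},{q2,q4,q5},{q2,q4,q6}}
  V3: {{q1},{q3},{q6},{q1,q2},{q1,q3},{q1,q4},{q1,q5},{q1,q6},{q2,q6},{q3,q4},{q3,q5},{q3,q6},{q4,q6},{q1,q2,q5},{q1,q2,q6},{q1,q3,q4},{q1,q3,q6},{q2,q4,q6}}
  V12: {{q6},{q1,q6},{q2,q4},{q2,q5},{q2,q6},{q3,q6},{q4,q6},{q1,q2,q5},{q1,q2,q6},{q1,q3,q6},{q2,q4,q5},{q2,q4,q6}}
  V13: {{q6},{q1,q2},{q1,q6},{q2,q6},{q3,q6},{q4,q6},{q1,q2,q5},{q1,q2,q6},{q1,q3,q6},{q2,q4,q6}}
  V23: {{q6},{q1,q6},{q2,q6},{q3,q6},{q4,q6},{q1,q2,q6},{q1,q3,q6},{q2,q4,q6}} {{q1,q4},{q3,q4},{q1,q3,q4}} {{q1,q5},{q1,q2,q5}} {{q3,q5}}
  V123: {{q6},{q1,q6},{q2,q6},{q3,q6},{q4,q6},{q1,q2,q6},{q1,q3,q6},{q2,q4,q6}} {{q1,q2,q5}}
C dims 3,6,2; δ0: rk 2, SNF 1^2; δ1: rk 2, SNF 1^2
degree 0: 3−2−0 = 1 → Ȟ^0 ≅ Z
degree 1: 6−2−2 = 2 → Ȟ^1 ≅ Z^2
degree 2: 2−0−2 = 0 → Ȟ^2 ≅ 0

Ȟ^0 = Z, Ȟ^1 = Z^2 and Ȟ^2 = 0


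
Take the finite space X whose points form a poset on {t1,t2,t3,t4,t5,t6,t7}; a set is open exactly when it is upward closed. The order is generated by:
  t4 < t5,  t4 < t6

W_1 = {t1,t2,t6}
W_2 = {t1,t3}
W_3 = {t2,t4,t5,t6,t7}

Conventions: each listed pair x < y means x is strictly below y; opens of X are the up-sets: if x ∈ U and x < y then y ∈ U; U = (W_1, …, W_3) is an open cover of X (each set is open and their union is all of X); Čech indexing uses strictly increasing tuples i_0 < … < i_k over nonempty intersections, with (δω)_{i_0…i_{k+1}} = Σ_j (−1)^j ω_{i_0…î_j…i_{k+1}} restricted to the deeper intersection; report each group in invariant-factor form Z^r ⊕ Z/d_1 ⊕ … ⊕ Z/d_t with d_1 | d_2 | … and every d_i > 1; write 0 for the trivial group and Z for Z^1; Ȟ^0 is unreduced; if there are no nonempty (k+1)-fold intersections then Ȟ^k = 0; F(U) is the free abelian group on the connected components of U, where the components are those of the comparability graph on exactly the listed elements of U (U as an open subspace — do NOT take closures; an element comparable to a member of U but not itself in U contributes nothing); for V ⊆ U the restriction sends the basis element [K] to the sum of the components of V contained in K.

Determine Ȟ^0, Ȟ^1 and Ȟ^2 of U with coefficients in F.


Ȟ^0(U;F) ≅ Z^5; Ȟ^1(U;F) ≅ 0; Ȟ^2(U;F) ≅ 0

nerve of the cover:
  W12={t1} W13={t2,t6}
components per intersection:
  W1: {t1} {t2} {t6}
  W2: {t1} {t3}
  W3: {t2} {t4,t5,t6} {t7}
  W12: {t1}
  W13: {t2} {t6}
C dims 8,3; δ0: rk 3, SNF 1^3
Ȟ^0 = (8 − 3) − 0 = 5, so Ȟ^0 ≅ Z^5
Ȟ^1 = (3 − 0) − 3 = 0, so Ȟ^1 ≅ 0
Ȟ^2 = (0 − 0) − 0 = 0, so Ȟ^2 ≅ 0


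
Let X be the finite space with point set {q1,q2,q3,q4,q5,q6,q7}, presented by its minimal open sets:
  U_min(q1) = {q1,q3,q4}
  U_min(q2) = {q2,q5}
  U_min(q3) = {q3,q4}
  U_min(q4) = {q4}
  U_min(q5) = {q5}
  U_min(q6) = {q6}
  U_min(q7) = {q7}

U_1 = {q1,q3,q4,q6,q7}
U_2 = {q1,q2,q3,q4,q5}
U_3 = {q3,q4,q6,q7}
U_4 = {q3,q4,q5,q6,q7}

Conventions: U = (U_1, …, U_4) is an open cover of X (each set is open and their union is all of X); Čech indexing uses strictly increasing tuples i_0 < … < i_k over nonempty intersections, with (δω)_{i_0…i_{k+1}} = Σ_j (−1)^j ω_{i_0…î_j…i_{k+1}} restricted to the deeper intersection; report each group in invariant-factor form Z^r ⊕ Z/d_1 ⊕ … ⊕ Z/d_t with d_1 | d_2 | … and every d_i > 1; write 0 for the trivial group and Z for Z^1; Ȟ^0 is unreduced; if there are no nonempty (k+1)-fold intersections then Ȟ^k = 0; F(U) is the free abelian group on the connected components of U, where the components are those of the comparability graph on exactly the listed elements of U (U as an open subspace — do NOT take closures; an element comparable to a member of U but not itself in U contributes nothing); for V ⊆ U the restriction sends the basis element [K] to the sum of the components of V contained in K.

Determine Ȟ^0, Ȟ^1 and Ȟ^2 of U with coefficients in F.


nerve simplices:
  U12={q1,q3,q4} U13={q3,q4,q6,q7} U14={q3,q4,q6,q7} U23={q3,q4} U24={q3,q4,q5} U34={q3,q4,q6,q7}
  U123={q3,q4} U124={q3,q4} U134={q3,q4,q6,q7} U234={q3,q4}
  U1234={q3,q4}
components per intersection:
  U1: {q1,q3,q4} {q6} {q7}
  U2: {q1,q3,q4} {q2,q5}
  U3: {q3,q4} {q6} {q7}
  U4: {q3,q4} {q5} {q6} {q7}
  U12: {q1,q3,q4}
  U13: {q3,q4} {q6} {q7}
  U14: {q3,q4} {q6} {q7}
  U23: {q3,q4}
  U24: {q3,q4} {q5}
  U34: {q3,q4} {q6} {q7}
  U123: {q3,q4}
  U124: {q3,q4}
  U134: {q3,q4} {q6} {q7}
  U234: {q3,q4}
  U1234: {q3,q4}
C dims 12,13,6,1; δ0: rk 8, SNF 1^8; δ1: rk 5, SNF 1^5; δ2: rk 1, SNF 1^1
degree 0: 12−8−0 = 4 → Ȟ^0 ≅ Z^4
degree 1: 13−5−8 = 0 → Ȟ^1 ≅ 0
degree 2: 6−1−5 = 0 → Ȟ^2 ≅ 0

Ȟ^0 = Z^4; Ȟ^1 = 0; Ȟ^2 = 0


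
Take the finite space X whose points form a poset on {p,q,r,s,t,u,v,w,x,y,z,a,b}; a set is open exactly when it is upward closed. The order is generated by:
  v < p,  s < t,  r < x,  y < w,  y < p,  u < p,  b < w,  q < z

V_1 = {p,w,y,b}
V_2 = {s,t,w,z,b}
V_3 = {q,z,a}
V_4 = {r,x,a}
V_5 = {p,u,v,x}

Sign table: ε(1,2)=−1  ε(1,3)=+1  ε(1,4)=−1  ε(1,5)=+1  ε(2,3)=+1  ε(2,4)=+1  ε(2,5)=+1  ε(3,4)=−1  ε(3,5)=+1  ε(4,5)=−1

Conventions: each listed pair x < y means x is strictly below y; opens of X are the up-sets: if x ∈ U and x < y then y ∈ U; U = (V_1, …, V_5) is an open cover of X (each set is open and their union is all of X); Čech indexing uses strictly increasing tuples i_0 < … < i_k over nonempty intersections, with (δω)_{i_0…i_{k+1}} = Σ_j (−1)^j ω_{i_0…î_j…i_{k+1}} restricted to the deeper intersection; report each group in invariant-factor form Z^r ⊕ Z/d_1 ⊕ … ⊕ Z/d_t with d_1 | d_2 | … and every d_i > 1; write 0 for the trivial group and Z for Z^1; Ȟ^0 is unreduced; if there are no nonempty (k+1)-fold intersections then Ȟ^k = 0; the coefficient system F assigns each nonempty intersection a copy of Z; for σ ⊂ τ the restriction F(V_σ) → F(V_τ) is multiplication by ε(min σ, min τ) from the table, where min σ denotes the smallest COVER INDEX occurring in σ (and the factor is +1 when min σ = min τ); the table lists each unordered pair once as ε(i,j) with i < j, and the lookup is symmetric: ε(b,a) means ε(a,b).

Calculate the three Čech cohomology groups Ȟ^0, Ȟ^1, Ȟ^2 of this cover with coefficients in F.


nonempty overlaps:
  V12={w,b} V15={p} V23={z} V34={a} V45={x}
C dims 5,5; δ0: rk 5, SNF 1^4·2
degree 0: 5−5−0 = 0 → Ȟ^0 ≅ 0
degree 1: 5−0−5 = 0 plus torsion [2] → Ȟ^1 ≅ Z/2
degree 2: 0−0−0 = 0 → Ȟ^2 ≅ 0

Ȟ^0(U;F) ≅ 0, Ȟ^1(U;F) ≅ Z/2 and Ȟ^2(U;F) ≅ 0


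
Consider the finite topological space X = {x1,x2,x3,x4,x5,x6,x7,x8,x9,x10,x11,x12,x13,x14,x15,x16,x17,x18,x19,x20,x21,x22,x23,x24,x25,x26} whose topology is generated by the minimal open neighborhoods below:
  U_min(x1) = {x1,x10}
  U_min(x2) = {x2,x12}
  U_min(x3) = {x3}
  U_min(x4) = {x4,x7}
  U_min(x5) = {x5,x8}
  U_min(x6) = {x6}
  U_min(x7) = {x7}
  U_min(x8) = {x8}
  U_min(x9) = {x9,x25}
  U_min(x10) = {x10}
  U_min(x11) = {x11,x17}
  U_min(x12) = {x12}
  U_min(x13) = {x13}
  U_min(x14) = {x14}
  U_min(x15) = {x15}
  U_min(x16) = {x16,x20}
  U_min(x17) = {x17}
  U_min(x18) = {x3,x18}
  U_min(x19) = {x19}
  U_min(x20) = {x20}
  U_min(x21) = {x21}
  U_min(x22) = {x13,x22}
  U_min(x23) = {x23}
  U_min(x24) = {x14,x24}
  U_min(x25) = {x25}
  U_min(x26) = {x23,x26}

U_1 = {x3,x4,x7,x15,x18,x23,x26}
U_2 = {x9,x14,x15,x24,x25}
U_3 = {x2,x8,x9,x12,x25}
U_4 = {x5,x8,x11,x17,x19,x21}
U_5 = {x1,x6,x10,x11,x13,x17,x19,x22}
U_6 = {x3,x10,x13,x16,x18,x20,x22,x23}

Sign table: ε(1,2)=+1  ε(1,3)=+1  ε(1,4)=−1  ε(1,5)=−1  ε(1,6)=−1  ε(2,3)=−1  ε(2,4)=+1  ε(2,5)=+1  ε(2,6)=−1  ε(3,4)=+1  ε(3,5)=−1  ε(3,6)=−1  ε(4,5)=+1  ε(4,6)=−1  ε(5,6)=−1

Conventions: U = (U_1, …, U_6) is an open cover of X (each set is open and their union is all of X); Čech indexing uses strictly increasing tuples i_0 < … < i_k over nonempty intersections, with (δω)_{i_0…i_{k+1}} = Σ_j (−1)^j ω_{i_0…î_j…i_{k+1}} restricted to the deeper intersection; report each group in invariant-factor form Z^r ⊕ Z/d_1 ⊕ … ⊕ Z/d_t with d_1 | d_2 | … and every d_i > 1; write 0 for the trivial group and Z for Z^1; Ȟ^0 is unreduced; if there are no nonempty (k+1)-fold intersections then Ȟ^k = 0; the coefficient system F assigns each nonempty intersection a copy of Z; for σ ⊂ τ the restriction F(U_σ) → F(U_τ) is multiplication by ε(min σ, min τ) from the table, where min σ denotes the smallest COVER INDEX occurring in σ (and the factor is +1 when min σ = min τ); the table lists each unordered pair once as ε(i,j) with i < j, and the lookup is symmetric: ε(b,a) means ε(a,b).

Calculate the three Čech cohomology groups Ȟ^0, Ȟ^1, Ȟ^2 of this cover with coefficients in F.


Ȟ^0 = 0, Ȟ^1 = Z/2 and Ȟ^2 = 0

nonempty intersections:
  U12={x15} U16={x3,x18,x23} U23={x9,x25} U34={x8} U45={x11,x17,x19} U56={x10,x13,x22}
C dims 6,6; δ0: rk 6, SNF 1^5·2
Ȟ^0: (6−6)−0=0 ⇒ 0
Ȟ^1: (6−0)−6=0 plus torsion [2] ⇒ Z/2
Ȟ^2: (0−0)−0=0 ⇒ 0


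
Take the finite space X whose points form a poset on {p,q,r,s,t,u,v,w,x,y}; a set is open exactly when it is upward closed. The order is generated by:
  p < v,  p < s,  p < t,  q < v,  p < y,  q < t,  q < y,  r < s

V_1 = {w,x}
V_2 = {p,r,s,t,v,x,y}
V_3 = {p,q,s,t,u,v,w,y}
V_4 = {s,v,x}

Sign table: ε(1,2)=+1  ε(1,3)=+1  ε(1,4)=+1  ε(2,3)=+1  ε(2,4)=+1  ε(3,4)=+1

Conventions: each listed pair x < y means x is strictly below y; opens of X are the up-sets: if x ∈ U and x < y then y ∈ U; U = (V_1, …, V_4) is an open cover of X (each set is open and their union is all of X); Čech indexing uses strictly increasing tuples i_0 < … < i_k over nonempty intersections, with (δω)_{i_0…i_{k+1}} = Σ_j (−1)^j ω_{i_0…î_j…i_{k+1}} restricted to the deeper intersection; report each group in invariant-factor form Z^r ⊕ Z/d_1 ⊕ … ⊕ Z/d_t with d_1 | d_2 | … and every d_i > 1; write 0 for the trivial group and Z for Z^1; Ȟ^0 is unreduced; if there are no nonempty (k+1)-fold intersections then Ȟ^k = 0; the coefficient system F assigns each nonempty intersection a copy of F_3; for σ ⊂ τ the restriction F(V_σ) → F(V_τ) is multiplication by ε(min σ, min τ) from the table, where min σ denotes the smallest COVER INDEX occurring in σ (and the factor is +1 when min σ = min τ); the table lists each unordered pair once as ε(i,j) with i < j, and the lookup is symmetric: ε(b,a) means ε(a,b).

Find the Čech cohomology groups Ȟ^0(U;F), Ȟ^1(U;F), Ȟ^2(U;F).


nerve of the cover:
  V12={x} V13={w} V14={x} V23={p,s,t,v,y} V24={s,v,x} V34={s,v}
  V124={x} V234={s,v}
C dims 4,6,2; δ0: rk_F3 3; δ1: rk_F3 2
Ȟ^0 = (4 − 3) − 0 = 1, so Ȟ^0 ≅ Z/3
Ȟ^1 = (6 − 2) − 3 = 1, so Ȟ^1 ≅ Z/3
Ȟ^2 = (2 − 0) − 2 = 0, so Ȟ^2 ≅ 0

Ȟ^0 ≅ Z/3, Ȟ^1 ≅ Z/3 and Ȟ^2 ≅ 0


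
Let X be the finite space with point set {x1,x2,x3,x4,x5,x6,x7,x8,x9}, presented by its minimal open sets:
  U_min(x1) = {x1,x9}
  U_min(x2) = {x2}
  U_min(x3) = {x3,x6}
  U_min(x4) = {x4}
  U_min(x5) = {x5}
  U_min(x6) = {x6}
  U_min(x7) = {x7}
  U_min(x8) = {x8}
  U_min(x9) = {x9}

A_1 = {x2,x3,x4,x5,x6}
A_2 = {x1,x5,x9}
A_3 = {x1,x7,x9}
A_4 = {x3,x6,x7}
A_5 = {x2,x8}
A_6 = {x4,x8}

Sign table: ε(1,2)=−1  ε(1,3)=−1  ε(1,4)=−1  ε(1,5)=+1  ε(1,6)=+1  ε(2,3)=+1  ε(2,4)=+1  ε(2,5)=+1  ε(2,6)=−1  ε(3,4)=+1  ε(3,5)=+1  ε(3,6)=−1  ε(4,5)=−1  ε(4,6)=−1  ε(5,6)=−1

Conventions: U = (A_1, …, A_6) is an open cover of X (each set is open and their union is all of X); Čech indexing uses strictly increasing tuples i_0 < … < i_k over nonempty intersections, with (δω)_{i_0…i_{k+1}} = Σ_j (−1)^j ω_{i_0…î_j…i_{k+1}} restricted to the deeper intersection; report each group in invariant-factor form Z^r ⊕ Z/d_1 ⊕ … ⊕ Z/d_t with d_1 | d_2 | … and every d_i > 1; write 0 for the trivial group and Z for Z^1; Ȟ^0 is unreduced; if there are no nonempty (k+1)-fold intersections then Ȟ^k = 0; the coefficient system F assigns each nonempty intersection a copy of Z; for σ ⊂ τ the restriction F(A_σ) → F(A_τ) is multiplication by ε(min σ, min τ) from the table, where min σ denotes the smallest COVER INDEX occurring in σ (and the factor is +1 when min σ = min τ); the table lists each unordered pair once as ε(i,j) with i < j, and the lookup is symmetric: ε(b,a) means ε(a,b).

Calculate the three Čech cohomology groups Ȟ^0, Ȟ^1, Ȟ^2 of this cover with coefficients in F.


Ȟ^0 ≅ 0; Ȟ^1 ≅ Z ⊕ Z/2; Ȟ^2 ≅ 0

nonempty intersections:
  A12={x5} A14={x3,x6} A15={x2} A16={x4} A23={x1,x9} A34={x7} A56={x8}
C dims 6,7; δ0: rk 6, SNF 1^5·2
Ȟ^0: (6−6)−0=0 ⇒ 0
Ȟ^1: (7−0)−6=1 plus torsion [2] ⇒ Z ⊕ Z/2
Ȟ^2: (0−0)−0=0 ⇒ 0


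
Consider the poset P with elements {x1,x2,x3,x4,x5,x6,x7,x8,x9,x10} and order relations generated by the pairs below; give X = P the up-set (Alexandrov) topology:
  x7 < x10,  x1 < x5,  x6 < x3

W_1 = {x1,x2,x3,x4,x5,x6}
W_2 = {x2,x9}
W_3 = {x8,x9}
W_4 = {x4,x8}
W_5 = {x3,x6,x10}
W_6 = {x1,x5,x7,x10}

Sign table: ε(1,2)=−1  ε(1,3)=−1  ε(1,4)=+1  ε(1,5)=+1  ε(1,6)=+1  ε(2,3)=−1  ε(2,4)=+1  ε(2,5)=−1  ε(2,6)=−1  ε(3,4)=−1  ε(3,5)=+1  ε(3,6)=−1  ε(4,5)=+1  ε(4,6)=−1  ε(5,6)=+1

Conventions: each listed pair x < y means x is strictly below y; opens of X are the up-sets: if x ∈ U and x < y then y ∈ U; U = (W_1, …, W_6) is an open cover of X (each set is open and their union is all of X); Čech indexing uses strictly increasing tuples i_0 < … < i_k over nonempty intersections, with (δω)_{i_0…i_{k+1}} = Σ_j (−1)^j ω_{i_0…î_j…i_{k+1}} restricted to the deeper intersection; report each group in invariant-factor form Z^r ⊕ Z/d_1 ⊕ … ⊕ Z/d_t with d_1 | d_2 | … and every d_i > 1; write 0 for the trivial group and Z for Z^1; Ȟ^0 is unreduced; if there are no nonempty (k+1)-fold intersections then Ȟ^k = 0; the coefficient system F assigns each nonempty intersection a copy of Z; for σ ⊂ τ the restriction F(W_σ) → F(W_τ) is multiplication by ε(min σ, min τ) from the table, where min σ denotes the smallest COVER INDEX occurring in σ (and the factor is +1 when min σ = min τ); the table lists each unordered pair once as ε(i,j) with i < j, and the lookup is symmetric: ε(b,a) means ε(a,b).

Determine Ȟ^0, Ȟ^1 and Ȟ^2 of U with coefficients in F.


Ȟ^0 ≅ 0, Ȟ^1 ≅ Z ⊕ Z/2 and Ȟ^2 ≅ 0

intersection data:
  W12={x2} W14={x4} W15={x3,x6} W16={x1,x5} W23={x9} W34={x8} W56={x10}
C dims 6,7; δ0: rk 6, SNF 1^5·2
Ȟ^0 = (6 − 6) − 0 = 0, so Ȟ^0 ≅ 0
Ȟ^1 = (7 − 0) − 6 = 1 plus torsion [2], so Ȟ^1 ≅ Z ⊕ Z/2
Ȟ^2 = (0 − 0) − 0 = 0, so Ȟ^2 ≅ 0


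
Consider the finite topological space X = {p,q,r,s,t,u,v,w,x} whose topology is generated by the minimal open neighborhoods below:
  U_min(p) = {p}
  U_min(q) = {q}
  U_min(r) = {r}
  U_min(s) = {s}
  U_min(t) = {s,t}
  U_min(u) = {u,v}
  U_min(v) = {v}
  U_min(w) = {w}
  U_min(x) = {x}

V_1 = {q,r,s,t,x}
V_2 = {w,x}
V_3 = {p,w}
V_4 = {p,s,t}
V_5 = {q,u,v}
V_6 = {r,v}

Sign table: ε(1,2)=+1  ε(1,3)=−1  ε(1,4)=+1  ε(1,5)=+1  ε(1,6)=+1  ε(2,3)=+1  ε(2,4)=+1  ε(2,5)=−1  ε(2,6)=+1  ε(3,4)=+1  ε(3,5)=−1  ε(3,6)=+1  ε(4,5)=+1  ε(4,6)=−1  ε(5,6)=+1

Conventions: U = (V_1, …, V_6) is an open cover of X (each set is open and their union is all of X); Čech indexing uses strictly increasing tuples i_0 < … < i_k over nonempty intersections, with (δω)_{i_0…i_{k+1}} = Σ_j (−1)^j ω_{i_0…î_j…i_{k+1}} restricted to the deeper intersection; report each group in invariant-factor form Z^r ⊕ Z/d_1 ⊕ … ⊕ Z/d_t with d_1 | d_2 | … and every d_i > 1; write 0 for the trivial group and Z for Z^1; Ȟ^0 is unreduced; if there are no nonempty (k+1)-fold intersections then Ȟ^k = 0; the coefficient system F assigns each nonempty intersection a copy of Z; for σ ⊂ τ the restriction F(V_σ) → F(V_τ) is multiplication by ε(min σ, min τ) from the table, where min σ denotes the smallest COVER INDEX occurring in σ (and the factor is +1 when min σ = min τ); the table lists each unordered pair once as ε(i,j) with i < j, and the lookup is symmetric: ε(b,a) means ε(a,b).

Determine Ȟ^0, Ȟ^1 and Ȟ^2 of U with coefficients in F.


nonempty overlaps:
  V12={x} V14={s,t} V15={q} V16={r} V23={w} V34={p} V56={v}
C dims 6,7; δ0: rk 5, SNF 1^5
degree 0: 6−5−0 = 1 → Ȟ^0 ≅ Z
degree 1: 7−0−5 = 2 → Ȟ^1 ≅ Z^2
degree 2: 0−0−0 = 0 → Ȟ^2 ≅ 0

Ȟ^0(U;F) ≅ Z, Ȟ^1(U;F) ≅ Z^2, Ȟ^2(U;F) ≅ 0


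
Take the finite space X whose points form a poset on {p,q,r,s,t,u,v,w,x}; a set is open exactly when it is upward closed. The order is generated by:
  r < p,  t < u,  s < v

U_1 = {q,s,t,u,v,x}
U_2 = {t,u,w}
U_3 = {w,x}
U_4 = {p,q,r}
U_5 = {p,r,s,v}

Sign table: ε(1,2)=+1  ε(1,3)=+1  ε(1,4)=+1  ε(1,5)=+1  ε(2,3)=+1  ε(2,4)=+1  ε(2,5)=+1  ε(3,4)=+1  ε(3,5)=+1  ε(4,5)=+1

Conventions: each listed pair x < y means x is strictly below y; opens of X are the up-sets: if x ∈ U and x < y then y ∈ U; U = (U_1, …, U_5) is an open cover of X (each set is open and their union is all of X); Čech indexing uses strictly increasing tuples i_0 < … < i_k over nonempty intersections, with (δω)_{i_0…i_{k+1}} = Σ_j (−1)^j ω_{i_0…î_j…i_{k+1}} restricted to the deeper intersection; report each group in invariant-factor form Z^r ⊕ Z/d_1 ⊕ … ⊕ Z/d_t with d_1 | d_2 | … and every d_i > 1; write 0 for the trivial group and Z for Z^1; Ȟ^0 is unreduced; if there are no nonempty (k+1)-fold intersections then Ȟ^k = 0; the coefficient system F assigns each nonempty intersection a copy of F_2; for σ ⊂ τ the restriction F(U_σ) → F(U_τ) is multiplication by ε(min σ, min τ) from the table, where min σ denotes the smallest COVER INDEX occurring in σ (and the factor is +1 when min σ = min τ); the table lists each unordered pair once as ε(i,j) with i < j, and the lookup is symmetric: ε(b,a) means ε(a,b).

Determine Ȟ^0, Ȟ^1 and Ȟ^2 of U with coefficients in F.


Ȟ^0(U;F) ≅ Z/2, Ȟ^1(U;F) ≅ Z/2 ⊕ Z/2 and Ȟ^2(U;F) ≅ 0

nerve of the cover:
  U12={t,u} U13={x} U14={q} U15={s,v} U23={w} U45={p,r}
C dims 5,6; δ0: rk_F2 4
Ȟ^0 = (5 − 4) − 0 = 1, so Ȟ^0 ≅ Z/2
Ȟ^1 = (6 − 0) − 4 = 2, so Ȟ^1 ≅ Z/2 ⊕ Z/2
Ȟ^2 = (0 − 0) − 0 = 0, so Ȟ^2 ≅ 0


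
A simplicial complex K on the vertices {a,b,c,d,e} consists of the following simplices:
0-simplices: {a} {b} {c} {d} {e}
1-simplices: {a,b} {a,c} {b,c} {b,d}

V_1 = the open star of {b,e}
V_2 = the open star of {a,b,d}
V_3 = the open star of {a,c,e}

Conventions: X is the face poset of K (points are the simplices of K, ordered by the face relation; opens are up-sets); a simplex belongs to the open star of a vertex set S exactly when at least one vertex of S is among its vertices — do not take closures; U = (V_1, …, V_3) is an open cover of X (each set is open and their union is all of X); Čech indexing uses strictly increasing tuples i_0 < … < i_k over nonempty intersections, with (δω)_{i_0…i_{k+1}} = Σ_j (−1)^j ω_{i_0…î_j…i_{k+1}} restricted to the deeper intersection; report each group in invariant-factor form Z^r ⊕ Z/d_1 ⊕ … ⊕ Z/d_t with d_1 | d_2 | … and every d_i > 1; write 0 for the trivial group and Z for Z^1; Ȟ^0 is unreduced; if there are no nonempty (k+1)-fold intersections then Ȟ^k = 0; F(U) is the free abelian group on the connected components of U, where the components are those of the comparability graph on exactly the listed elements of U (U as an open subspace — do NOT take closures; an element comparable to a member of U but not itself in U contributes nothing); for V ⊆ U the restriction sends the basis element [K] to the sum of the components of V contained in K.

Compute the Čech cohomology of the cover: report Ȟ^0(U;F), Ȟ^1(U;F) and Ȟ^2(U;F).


intersection data:
  V1={{b},{e},{a,b},{b,c},{b,d}} V2={{a},{b},{d},{a,b},{a,c},{b,c},{b,d}} V3={{a},{c},{e},{a,b},{a,c},{b,c}}
  V12={{b},{a,b},{b,c},{b,d}} V13={{e},{a,b},{b,c}} V23={{a},{a,b},{a,c},{b,c}}
  V123={{a,b},{b,c}}
components per intersection:
  V1: {{b},{a,b},{b,c},{b,d}} {{e}}
  V2: {{a},{b},{d},{a,b},{a,c},{b,c},{b,d}}
  V3: {{a},{c},{a,b},{a,c},{b,c}} {{e}}
  V12: {{b},{a,b},{b,c},{b,d}}
  V13: {{e}} {{a,b}} {{b,c}}
  V23: {{a},{a,b},{a,c}} {{b,c}}
  V123: {{a,b}} {{b,c}}
C dims 5,6,2; δ0: rk 3, SNF 1^3; δ1: rk 2, SNF 1^2
Ȟ^0 = (5 − 3) − 0 = 2, so Ȟ^0 ≅ Z^2
Ȟ^1 = (6 − 2) − 3 = 1, so Ȟ^1 ≅ Z
Ȟ^2 = (2 − 0) − 2 = 0, so Ȟ^2 ≅ 0

Ȟ^0 ≅ Z^2; Ȟ^1 ≅ Z; Ȟ^2 ≅ 0


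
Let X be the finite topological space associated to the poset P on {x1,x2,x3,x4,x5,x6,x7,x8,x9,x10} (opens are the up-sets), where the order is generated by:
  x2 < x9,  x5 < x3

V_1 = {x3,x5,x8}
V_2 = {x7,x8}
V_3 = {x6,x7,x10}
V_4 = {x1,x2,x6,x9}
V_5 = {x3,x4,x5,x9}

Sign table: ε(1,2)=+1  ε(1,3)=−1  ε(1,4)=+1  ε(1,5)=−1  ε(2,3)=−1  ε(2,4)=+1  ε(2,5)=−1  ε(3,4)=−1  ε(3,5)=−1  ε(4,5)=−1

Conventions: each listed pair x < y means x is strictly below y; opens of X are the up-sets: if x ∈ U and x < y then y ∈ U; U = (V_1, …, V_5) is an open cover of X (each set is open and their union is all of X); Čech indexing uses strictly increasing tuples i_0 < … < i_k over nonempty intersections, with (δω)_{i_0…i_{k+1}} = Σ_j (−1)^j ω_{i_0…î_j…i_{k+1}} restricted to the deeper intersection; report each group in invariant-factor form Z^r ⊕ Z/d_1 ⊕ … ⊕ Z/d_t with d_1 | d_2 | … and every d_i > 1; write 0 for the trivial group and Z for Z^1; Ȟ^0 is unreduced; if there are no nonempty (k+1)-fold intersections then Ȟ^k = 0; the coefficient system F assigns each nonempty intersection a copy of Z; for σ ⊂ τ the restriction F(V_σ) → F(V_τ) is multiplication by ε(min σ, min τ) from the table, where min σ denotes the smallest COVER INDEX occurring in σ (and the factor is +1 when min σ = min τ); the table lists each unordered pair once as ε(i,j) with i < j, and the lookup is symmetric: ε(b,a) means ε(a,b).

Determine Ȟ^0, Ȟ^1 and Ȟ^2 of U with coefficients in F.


nerve simplices:
  V12={x8} V15={x3,x5} V23={x7} V34={x6} V45={x9}
C dims 5,5; δ0: rk 4, SNF 1^4
degree 0: 5−4−0 = 1 → Ȟ^0 ≅ Z
degree 1: 5−0−4 = 1 → Ȟ^1 ≅ Z
degree 2: 0−0−0 = 0 → Ȟ^2 ≅ 0

Ȟ^0 = Z, Ȟ^1 = Z and Ȟ^2 = 0


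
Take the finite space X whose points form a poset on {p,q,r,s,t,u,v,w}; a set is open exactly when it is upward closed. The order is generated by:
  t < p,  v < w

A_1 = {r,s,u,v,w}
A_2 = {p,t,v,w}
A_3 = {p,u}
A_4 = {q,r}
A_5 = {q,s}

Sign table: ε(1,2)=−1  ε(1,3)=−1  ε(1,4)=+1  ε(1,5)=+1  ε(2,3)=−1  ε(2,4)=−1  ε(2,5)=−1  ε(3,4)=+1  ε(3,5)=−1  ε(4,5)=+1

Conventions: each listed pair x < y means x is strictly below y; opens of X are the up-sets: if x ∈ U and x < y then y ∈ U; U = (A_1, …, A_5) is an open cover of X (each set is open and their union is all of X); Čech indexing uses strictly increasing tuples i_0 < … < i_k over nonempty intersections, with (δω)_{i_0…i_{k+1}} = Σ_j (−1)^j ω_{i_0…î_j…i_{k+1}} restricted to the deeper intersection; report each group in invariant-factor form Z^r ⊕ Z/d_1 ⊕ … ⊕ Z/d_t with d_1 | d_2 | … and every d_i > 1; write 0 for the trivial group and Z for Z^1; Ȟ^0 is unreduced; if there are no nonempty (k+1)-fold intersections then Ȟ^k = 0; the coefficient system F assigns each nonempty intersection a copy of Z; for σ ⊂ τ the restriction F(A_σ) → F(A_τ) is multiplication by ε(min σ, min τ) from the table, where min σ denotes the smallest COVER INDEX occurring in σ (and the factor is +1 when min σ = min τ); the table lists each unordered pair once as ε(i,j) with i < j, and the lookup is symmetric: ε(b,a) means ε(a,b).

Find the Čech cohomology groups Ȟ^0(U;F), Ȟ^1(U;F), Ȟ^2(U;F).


nerve simplices:
  A12={v,w} A13={u} A14={r} A15={s} A23={p} A45={q}
C dims 5,6; δ0: rk 5, SNF 1^4·2
degree 0: 5−5−0 = 0 → Ȟ^0 ≅ 0
degree 1: 6−0−5 = 1 plus torsion [2] → Ȟ^1 ≅ Z ⊕ Z/2
degree 2: 0−0−0 = 0 → Ȟ^2 ≅ 0

Ȟ^0 = 0, Ȟ^1 = Z ⊕ Z/2 and Ȟ^2 = 0


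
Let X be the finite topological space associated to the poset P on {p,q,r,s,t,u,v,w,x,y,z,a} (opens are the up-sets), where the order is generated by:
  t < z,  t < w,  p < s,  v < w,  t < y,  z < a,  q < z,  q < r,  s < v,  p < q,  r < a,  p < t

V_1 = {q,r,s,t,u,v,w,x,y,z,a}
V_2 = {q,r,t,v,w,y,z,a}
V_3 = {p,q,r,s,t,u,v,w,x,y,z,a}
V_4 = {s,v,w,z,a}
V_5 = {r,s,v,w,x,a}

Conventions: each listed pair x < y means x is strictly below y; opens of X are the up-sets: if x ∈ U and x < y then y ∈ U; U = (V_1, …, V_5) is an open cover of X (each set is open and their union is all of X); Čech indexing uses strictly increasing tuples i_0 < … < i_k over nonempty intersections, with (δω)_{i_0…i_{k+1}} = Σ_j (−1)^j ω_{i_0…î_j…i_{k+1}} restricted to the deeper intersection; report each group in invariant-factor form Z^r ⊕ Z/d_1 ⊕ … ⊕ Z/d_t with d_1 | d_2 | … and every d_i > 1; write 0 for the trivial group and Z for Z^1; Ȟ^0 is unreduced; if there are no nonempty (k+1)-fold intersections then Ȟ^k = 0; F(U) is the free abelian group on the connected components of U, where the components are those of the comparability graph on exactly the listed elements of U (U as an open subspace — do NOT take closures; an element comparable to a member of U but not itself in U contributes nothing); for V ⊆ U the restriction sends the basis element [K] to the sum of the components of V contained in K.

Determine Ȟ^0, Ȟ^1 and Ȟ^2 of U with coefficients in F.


nonempty intersections:
  V12={q,r,t,v,w,y,z,a} V13={q,r,s,t,u,v,w,x,y,z,a} V14={s,v,w,z,a} V15={r,s,v,w,x,a} V23={q,r,t,v,w,y,z,a} V24={v,w,z,a} V25={r,v,w,a} V34={s,v,w,z,a} V35={r,s,v,w,x,a} V45={s,v,w,a}
  V123={q,r,t,v,w,y,z,a} V124={v,w,z,a} V125={r,v,w,a} V134={s,v,w,z,a} V135={r,s,v,w,x,a} V145={s,v,w,a} V234={v,w,z,a} V235={r,v,w,a} V245={v,w,a} V345={s,v,w,a}
  V1234={v,w,z,a} V1235={r,v,w,a} V1245={v,w,a} V1345={s,v,w,a} V2345={v,w,a}
  V12345={v,w,a}
components per intersection:
  V1: {q,r,s,t,v,w,y,z,a} {u} {x}
  V2: {q,r,t,v,w,y,z,a}
  V3: {p,q,r,s,t,v,w,y,z,a} {u} {x}
  V4: {s,v,w} {z,a}
  V5: {r,a} {s,v,w} {x}
  V12: {q,r,t,v,w,y,z,a}
  V13: {q,r,s,t,v,w,y,z,a} {u} {x}
  V14: {s,v,w} {z,a}
  V15: {r,a} {s,v,w} {x}
  V23: {q,r,t,v,w,y,z,a}
  V24: {v,w} {z,a}
  V25: {r,a} {v,w}
  V34: {s,v,w} {z,a}
  V35: {r,a} {s,v,w} {x}
  V45: {s,v,w} {a}
  V123: {q,r,t,v,w,y,z,a}
  V124: {v,w} {z,a}
  V125: {r,a} {v,w}
  V134: {s,v,w} {z,a}
  V135: {r,a} {s,v,w} {x}
  V145: {s,v,w} {a}
  V234: {v,w} {z,a}
  V235: {r,a} {v,w}
  V245: {v,w} {a}
  V345: {s,v,w} {a}
  V1234: {v,w} {z,a}
  V1235: {r,a} {v,w}
  V1245: {v,w} {a}
  V1345: {s,v,w} {a}
  V2345: {v,w} {a}
  V12345: {v,w} {a}
C dims 12,21,20,10; δ0: rk 9, SNF 1^9; δ1: rk 12, SNF 1^12; δ2: rk 8, SNF 1^8
Ȟ^0: (12−9)−0=3 ⇒ Z^3
Ȟ^1: (21−12)−9=0 ⇒ 0
Ȟ^2: (20−8)−12=0 ⇒ 0

Ȟ^0(U;F) ≅ Z^3; Ȟ^1(U;F) ≅ 0; Ȟ^2(U;F) ≅ 0


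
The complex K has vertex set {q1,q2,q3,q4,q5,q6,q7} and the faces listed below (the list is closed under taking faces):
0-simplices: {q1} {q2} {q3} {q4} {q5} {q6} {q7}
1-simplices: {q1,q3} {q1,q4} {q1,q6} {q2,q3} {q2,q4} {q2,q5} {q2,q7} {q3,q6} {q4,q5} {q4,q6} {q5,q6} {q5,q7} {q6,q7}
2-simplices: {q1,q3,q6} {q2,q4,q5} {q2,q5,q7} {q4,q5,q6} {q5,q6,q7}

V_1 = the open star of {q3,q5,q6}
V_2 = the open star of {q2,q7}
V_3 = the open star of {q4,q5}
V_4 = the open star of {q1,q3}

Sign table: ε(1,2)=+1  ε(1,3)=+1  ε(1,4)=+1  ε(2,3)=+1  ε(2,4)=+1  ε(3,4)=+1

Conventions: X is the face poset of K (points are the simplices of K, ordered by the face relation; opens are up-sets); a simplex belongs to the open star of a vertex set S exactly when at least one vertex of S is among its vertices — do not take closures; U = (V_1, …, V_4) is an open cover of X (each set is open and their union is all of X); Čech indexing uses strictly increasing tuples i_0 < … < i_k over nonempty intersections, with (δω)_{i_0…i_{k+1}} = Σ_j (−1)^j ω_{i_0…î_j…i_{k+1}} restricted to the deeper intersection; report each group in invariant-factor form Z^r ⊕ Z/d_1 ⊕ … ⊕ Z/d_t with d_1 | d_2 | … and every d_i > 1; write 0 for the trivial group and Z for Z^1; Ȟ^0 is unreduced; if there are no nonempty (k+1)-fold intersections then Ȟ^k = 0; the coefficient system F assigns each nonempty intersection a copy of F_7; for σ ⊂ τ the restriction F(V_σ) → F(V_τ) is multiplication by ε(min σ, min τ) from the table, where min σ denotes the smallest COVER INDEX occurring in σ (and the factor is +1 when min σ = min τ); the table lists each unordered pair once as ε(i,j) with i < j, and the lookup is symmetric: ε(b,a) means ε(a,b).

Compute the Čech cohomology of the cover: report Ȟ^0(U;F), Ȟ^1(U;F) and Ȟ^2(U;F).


Ȟ^0 = Z/7,  Ȟ^1 = Z/7,  Ȟ^2 = 0

nonempty overlaps:
  V1={{q3},{q5},{q6},{q1,q3},{q1,q6},{q2,q3},{q2,q5},{q3,q6},{q4,q5},{q4,q6},{q5,q6},{q5,q7},{q6,q7},{q1,q3,q6},{q2,q4,q5},{q2,q5,q7},{q4,q5,q6},{q5,q6,q7}} V2={{q2},{q7},{q2,q3},{q2,q4},{q2,q5},{q2,q7},{q5,q7},{q6,q7},{q2,q4,q5},{q2,q5,q7},{q5,q6,q7}} V3={{q4},{q5},{q1,q4},{q2,q4},{q2,q5},{q4,q5},{q4,q6},{q5,q6},{q5,q7},{q2,q4,q5},{q2,q5,q7},{q4,q5,q6},{q5,q6,q7}} V4={{q1},{q3},{q1,q3},{q1,q4},{q1,q6},{q2,q3},{q3,q6},{q1,q3,q6}}
  V12={{q2,q3},{q2,q5},{q5,q7},{q6,q7},{q2,q4,q5},{q2,q5,q7},{q5,q6,q7}} V13={{q5},{q2,q5},{q4,q5},{q4,q6},{q5,q6},{q5,q7},{q2,q4,q5},{q2,q5,q7},{q4,q5,q6},{q5,q6,q7}} V14={{q3},{q1,q3},{q1,q6},{q2,q3},{q3,q6},{q1,q3,q6}} V23={{q2,q4},{q2,q5},{q5,q7},{q2,q4,q5},{q2,q5,q7},{q5,q6,q7}} V24={{q2,q3}} V34={{q1,q4}}
  V123={{q2,q5},{q5,q7},{q2,q4,q5},{q2,q5,q7},{q5,q6,q7}} V124={{q2,q3}}
C dims 4,6,2; δ0: rk_F7 3; δ1: rk_F7 2
degree 0: 4−3−0 = 1 → Ȟ^0 ≅ Z/7
degree 1: 6−2−3 = 1 → Ȟ^1 ≅ Z/7
degree 2: 2−0−2 = 0 → Ȟ^2 ≅ 0
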